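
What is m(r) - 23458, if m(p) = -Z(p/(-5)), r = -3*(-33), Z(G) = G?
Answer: -117191/5 ≈ -23438.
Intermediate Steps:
r = 99
m(p) = p/5 (m(p) = -p/(-5) = -p*(-1)/5 = -(-1)*p/5 = p/5)
m(r) - 23458 = (1/5)*99 - 23458 = 99/5 - 23458 = -117191/5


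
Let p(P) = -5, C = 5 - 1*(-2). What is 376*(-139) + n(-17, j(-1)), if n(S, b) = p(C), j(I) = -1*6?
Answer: -52269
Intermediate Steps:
C = 7 (C = 5 + 2 = 7)
j(I) = -6
n(S, b) = -5
376*(-139) + n(-17, j(-1)) = 376*(-139) - 5 = -52264 - 5 = -52269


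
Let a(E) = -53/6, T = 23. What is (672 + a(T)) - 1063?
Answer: -2399/6 ≈ -399.83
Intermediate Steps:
a(E) = -53/6 (a(E) = -53*⅙ = -53/6)
(672 + a(T)) - 1063 = (672 - 53/6) - 1063 = 3979/6 - 1063 = -2399/6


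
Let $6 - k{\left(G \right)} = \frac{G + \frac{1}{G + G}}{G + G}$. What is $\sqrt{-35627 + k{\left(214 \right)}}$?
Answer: $\frac{i \sqrt{6525288857}}{428} \approx 188.74 i$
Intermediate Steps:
$k{\left(G \right)} = 6 - \frac{G + \frac{1}{2 G}}{2 G}$ ($k{\left(G \right)} = 6 - \frac{G + \frac{1}{G + G}}{G + G} = 6 - \frac{G + \frac{1}{2 G}}{2 G}$)
$\sqrt{-35627 + k{\left(214 \right)}} = \sqrt{-35627 + \left(\frac{11}{2} - \frac{1}{4 \cdot 45796}\right)} = \sqrt{-35627 + \left(\frac{11}{2} - \frac{1}{183184}\right)} = \sqrt{-35627 + \frac{1007511}{183184}} = \sqrt{- \frac{6525288857}{183184}} = \frac{i \sqrt{6525288857}}{428}$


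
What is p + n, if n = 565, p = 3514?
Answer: 4079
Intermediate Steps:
p + n = 3514 + 565 = 4079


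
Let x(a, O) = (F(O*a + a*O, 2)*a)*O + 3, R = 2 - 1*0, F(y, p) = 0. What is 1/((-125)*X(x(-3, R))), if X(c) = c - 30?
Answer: 1/3375 ≈ 0.00029630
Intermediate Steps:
R = 2 (R = 2 + 0 = 2)
x(a, O) = 3 (x(a, O) = (0*a)*O + 3 = 0*O + 3 = 0 + 3 = 3)
X(c) = -30 + c
1/((-125)*X(x(-3, R))) = 1/((-125)*(-30 + 3)) = -1/125/(-27) = -1/125*(-1/27) = 1/3375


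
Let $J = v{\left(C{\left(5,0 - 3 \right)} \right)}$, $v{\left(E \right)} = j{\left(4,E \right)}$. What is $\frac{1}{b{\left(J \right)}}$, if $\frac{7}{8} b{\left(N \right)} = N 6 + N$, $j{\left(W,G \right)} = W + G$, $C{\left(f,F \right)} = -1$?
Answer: $\frac{1}{24} \approx 0.041667$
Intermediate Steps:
$j{\left(W,G \right)} = G + W$
$v{\left(E \right)} = 4 + E$ ($v{\left(E \right)} = E + 4 = 4 + E$)
$J = 3$ ($J = 4 - 1 = 3$)
$b{\left(N \right)} = 8 N$ ($b{\left(N \right)} = \frac{8 \left(N 6 + N\right)}{7} = \frac{8 \left(6 N + N\right)}{7} = \frac{8 \cdot 7 N}{7} = 8 N$)
$\frac{1}{b{\left(J \right)}} = \frac{1}{8 \cdot 3} = \frac{1}{24}$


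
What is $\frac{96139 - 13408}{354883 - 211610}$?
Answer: $\frac{82731}{143273} \approx 0.57744$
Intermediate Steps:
$\frac{96139 - 13408}{354883 - 211610} = \frac{96139 - 13408}{143273} = 82731 \cdot \frac{1}{143273} = \frac{82731}{143273}$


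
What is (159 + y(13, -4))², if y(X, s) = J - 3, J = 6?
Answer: 26244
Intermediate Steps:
y(X, s) = 3 (y(X, s) = 6 - 3 = 3)
(159 + y(13, -4))² = (159 + 3)² = 162² = 26244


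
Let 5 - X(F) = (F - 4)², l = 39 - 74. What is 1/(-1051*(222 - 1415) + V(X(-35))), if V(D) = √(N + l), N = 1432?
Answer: 1253843/1572122267252 - √1397/1572122267252 ≈ 7.9752e-7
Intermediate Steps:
l = -35
X(F) = 5 - (-4 + F)² (X(F) = 5 - (F - 4)² = 5 - (-4 + F)²)
V(D) = √1397 (V(D) = √(1432 - 35) = √1397)
1/(-1051*(222 - 1415) + V(X(-35))) = 1/(-1051*(222 - 1415) + √1397) = 1/(-1051*(-1193) + √1397) = 1/(1253843 + √1397)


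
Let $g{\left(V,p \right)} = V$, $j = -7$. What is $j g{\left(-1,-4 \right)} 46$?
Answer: $322$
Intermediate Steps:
$j g{\left(-1,-4 \right)} 46 = \left(-7\right) \left(-1\right) 46 = 7 \cdot 46 = 322$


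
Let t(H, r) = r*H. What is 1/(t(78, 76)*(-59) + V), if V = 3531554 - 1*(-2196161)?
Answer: 1/5377963 ≈ 1.8594e-7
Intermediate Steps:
V = 5727715 (V = 3531554 + 2196161 = 5727715)
t(H, r) = H*r
1/(t(78, 76)*(-59) + V) = 1/((78*76)*(-59) + 5727715) = 1/(5928*(-59) + 5727715) = 1/(-349752 + 5727715) = 1/5377963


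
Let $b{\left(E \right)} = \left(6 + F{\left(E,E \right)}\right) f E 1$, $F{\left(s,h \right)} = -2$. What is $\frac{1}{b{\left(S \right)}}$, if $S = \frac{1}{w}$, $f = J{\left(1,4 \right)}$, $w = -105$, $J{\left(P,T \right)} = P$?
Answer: $- \frac{105}{4} \approx -26.25$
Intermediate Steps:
$f = 1$
$S = - \frac{1}{105}$ ($S = \frac{1}{-105} = - \frac{1}{105} \approx -0.0095238$)
$b{\left(E \right)} = 4 E$ ($b{\left(E \right)} = \left(6 - 2\right) 1 E 1 = 4 E 1 = 4 E$)
$\frac{1}{b{\left(S \right)}} = \frac{1}{4 \left(- \frac{1}{105}\right)} = \frac{1}{- \frac{4}{105}} = - \frac{105}{4}$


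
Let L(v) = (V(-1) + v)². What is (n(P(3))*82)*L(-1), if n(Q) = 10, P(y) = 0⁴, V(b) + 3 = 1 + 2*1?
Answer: 820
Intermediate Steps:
V(b) = 0 (V(b) = -3 + (1 + 2*1) = -3 + (1 + 2) = -3 + 3 = 0)
P(y) = 0
L(v) = v² (L(v) = (0 + v)² = v²)
(n(P(3))*82)*L(-1) = (10*82)*(-1)² = 820*1 = 820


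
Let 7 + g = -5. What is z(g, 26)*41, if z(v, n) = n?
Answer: 1066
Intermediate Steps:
g = -12 (g = -7 - 5 = -12)
z(g, 26)*41 = 26*41 = 1066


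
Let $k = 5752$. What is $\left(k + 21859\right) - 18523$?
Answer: $9088$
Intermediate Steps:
$\left(k + 21859\right) - 18523 = \left(5752 + 21859\right) - 18523 = 27611 - 18523 = 9088$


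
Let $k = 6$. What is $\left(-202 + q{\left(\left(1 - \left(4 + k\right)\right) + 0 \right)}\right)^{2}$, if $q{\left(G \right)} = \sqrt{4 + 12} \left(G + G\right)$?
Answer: $75076$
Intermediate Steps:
$q{\left(G \right)} = 8 G$ ($q{\left(G \right)} = \sqrt{16} \cdot 2 G = 4 \cdot 2 G = 8 G$)
$\left(-202 + q{\left(\left(1 - \left(4 + k\right)\right) + 0 \right)}\right)^{2} = \left(-202 + 8 \left(\left(1 - 10\right) + 0\right)\right)^{2} = \left(-202 + 8 \left(-9 + 0\right)\right)^{2} = \left(-202 + 8 \left(-9\right)\right)^{2} = \left(-202 - 72\right)^{2} = \left(-274\right)^{2} = 75076$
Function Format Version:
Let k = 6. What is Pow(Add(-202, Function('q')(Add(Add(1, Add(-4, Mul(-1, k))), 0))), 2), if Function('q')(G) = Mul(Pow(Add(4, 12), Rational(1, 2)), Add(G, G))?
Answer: 75076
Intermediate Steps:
Function('q')(G) = Mul(8, G) (Function('q')(G) = Mul(Pow(16, Rational(1, 2)), Mul(2, G)) = Mul(4, Mul(2, G)) = Mul(8, G))
Pow(Add(-202, Function('q')(Add(Add(1, Add(-4, Mul(-1, k))), 0))), 2) = Pow(Add(-202, Mul(8, Add(Add(1, Add(-4, Mul(-1, 6))), 0))), 2) = Pow(Add(-202, Mul(8, Add(Add(1, Add(-4, -6)), 0))), 2) = Pow(Add(-202, Mul(8, Add(Add(1, -10), 0))), 2) = Pow(Add(-202, Mul(8, Add(-9, 0))), 2) = Pow(Add(-202, Mul(8, -9)), 2) = Pow(Add(-202, -72), 2) = Pow(-274, 2) = 75076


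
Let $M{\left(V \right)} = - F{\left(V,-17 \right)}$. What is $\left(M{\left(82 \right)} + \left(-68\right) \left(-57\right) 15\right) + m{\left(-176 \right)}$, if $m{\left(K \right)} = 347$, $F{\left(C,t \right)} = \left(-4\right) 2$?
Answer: $58495$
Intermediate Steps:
$F{\left(C,t \right)} = -8$
$M{\left(V \right)} = 8$ ($M{\left(V \right)} = \left(-1\right) \left(-8\right) = 8$)
$\left(M{\left(82 \right)} + \left(-68\right) \left(-57\right) 15\right) + m{\left(-176 \right)} = \left(8 + \left(-68\right) \left(-57\right) 15\right) + 347 = \left(8 + 3876 \cdot 15\right) + 347 = \left(8 + 58140\right) + 347 = 58148 + 347 = 58495$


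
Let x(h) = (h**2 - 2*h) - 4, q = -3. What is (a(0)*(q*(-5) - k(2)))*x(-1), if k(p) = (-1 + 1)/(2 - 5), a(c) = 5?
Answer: -75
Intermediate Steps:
x(h) = -4 + h**2 - 2*h
k(p) = 0 (k(p) = 0/(-3) = 0*(-1/3) = 0)
(a(0)*(q*(-5) - k(2)))*x(-1) = (5*(-3*(-5) - 1*0))*(-4 + (-1)**2 - 2*(-1)) = (5*(15 + 0))*(-4 + 1 + 2) = (5*15)*(-1) = 75*(-1) = -75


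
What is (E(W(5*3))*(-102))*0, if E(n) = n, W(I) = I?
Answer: 0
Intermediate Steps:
(E(W(5*3))*(-102))*0 = ((5*3)*(-102))*0 = (15*(-102))*0 = -1530*0 = 0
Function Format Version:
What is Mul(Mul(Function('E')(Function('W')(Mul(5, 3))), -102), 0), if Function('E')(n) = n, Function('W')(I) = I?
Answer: 0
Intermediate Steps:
Mul(Mul(Function('E')(Function('W')(Mul(5, 3))), -102), 0) = Mul(Mul(Mul(5, 3), -102), 0) = Mul(Mul(15, -102), 0) = Mul(-1530, 0) = 0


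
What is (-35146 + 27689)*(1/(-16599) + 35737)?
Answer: -4423480931134/16599 ≈ -2.6649e+8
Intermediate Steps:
(-35146 + 27689)*(1/(-16599) + 35737) = -7457*(-1/16599 + 35737) = -7457*593198462/16599 = -4423480931134/16599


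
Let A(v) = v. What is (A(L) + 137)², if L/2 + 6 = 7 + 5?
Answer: 22201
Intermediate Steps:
L = 12 (L = -12 + 2*(7 + 5) = -12 + 2*12 = -12 + 24 = 12)
(A(L) + 137)² = (12 + 137)² = 149² = 22201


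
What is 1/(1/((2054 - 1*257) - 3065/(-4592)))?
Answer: 8254889/4592 ≈ 1797.7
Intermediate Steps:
1/(1/((2054 - 1*257) - 3065/(-4592))) = 1/(1/((2054 - 257) - 3065*(-1/4592))) = 1/(1/(1797 + 3065/4592)) = 1/(1/(8254889/4592)) = 1/(4592/8254889) = 8254889/4592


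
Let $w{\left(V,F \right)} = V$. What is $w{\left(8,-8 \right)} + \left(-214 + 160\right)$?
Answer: $-46$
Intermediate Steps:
$w{\left(8,-8 \right)} + \left(-214 + 160\right) = 8 + \left(-214 + 160\right) = 8 - 54 = -46$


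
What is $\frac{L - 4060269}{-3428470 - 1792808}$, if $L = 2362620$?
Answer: $\frac{565883}{1740426} \approx 0.32514$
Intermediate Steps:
$\frac{L - 4060269}{-3428470 - 1792808} = \frac{2362620 - 4060269}{-3428470 - 1792808} = - \frac{1697649}{-5221278} = \left(-1697649\right) \left(- \frac{1}{5221278}\right) = \frac{565883}{1740426}$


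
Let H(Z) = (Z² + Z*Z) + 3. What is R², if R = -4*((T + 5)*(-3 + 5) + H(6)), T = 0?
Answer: 115600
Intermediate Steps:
H(Z) = 3 + 2*Z² (H(Z) = (Z² + Z²) + 3 = 2*Z² + 3 = 3 + 2*Z²)
R = -340 (R = -4*((0 + 5)*(-3 + 5) + (3 + 2*6²)) = -4*(5*2 + (3 + 2*36)) = -4*(10 + (3 + 72)) = -4*(10 + 75) = -4*85 = -340)
R² = (-340)² = 115600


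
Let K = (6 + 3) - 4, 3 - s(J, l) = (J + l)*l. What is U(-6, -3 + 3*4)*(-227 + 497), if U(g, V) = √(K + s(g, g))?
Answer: 2160*I ≈ 2160.0*I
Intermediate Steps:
s(J, l) = 3 - l*(J + l) (s(J, l) = 3 - (J + l)*l = 3 - l*(J + l))
K = 5 (K = 9 - 4 = 5)
U(g, V) = √(8 - 2*g²) (U(g, V) = √(5 + (3 - g² - g*g)) = √(5 + (3 - g² - g²)) = √(5 + (3 - 2*g²)) = √(8 - 2*g²))
U(-6, -3 + 3*4)*(-227 + 497) = √(8 - 2*(-6)²)*(-227 + 497) = √(8 - 2*36)*270 = √(8 - 72)*270 = √(-64)*270 = (8*I)*270 = 2160*I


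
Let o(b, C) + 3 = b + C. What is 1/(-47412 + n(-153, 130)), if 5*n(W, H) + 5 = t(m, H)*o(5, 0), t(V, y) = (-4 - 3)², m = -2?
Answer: -5/236967 ≈ -2.1100e-5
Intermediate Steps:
o(b, C) = -3 + C + b (o(b, C) = -3 + (b + C) = -3 + (C + b) = -3 + C + b)
t(V, y) = 49 (t(V, y) = (-7)² = 49)
n(W, H) = 93/5 (n(W, H) = -1 + (49*(-3 + 0 + 5))/5 = -1 + (49*2)/5 = -1 + (⅕)*98 = -1 + 98/5 = 93/5)
1/(-47412 + n(-153, 130)) = 1/(-47412 + 93/5) = 1/(-236967/5) = -5/236967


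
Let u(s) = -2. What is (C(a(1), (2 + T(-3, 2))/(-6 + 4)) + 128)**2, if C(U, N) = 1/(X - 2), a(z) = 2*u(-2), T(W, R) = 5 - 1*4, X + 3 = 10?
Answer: 410881/25 ≈ 16435.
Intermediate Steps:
X = 7 (X = -3 + 10 = 7)
T(W, R) = 1 (T(W, R) = 5 - 4 = 1)
a(z) = -4 (a(z) = 2*(-2) = -4)
C(U, N) = 1/5 (C(U, N) = 1/(7 - 2) = 1/5)
(C(a(1), (2 + T(-3, 2))/(-6 + 4)) + 128)**2 = (1/5 + 128)**2 = (641/5)**2 = 410881/25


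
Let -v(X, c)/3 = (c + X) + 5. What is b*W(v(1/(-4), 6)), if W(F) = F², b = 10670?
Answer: 88779735/8 ≈ 1.1097e+7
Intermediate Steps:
v(X, c) = -15 - 3*X - 3*c (v(X, c) = -3*((c + X) + 5) = -3*((X + c) + 5) = -3*(5 + X + c) = -15 - 3*X - 3*c)
b*W(v(1/(-4), 6)) = 10670*(-15 - 3/(-4) - 3*6)² = 10670*(-15 - 3*(-¼) - 18)² = 10670*(-15 + ¾ - 18)² = 10670*(-129/4)² = 10670*(16641/16) = 88779735/8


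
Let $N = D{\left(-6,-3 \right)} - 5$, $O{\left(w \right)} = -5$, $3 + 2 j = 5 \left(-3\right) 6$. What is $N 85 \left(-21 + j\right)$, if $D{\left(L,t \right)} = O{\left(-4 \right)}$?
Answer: $57375$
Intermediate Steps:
$j = - \frac{93}{2}$ ($j = - \frac{3}{2} + \frac{5 \left(-3\right) 6}{2} = - \frac{3}{2} + \frac{\left(-15\right) 6}{2} = - \frac{3}{2} + \frac{1}{2} \left(-90\right) = - \frac{3}{2} - 45 = - \frac{93}{2} \approx -46.5$)
$D{\left(L,t \right)} = -5$
$N = -10$ ($N = -5 - 5 = -10$)
$N 85 \left(-21 + j\right) = \left(-10\right) 85 \left(-21 - \frac{93}{2}\right) = \left(-850\right) \left(- \frac{135}{2}\right) = 57375$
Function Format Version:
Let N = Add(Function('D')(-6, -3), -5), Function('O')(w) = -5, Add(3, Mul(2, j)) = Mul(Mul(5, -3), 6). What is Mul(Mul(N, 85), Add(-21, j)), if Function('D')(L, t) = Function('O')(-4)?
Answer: 57375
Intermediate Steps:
j = Rational(-93, 2) (j = Add(Rational(-3, 2), Mul(Rational(1, 2), Mul(Mul(5, -3), 6))) = Add(Rational(-3, 2), Mul(Rational(1, 2), Mul(-15, 6))) = Add(Rational(-3, 2), Mul(Rational(1, 2), -90)) = Add(Rational(-3, 2), -45) = Rational(-93, 2) ≈ -46.500)
Function('D')(L, t) = -5
N = -10 (N = Add(-5, -5) = -10)
Mul(Mul(N, 85), Add(-21, j)) = Mul(Mul(-10, 85), Add(-21, Rational(-93, 2))) = Mul(-850, Rational(-135, 2)) = 57375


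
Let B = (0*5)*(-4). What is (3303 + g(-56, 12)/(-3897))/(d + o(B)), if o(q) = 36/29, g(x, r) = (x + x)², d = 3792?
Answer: 372918163/428685588 ≈ 0.86991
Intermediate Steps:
g(x, r) = 4*x² (g(x, r) = (2*x)² = 4*x²)
B = 0 (B = 0*(-4) = 0)
o(q) = 36/29 (o(q) = 36*(1/29) = 36/29)
(3303 + g(-56, 12)/(-3897))/(d + o(B)) = (3303 + (4*(-56)²)/(-3897))/(3792 + 36/29) = (3303 + (4*3136)*(-1/3897))/(110004/29) = (3303 + 12544*(-1/3897))*(29/110004) = (3303 - 12544/3897)*(29/110004) = (12859247/3897)*(29/110004) = 372918163/428685588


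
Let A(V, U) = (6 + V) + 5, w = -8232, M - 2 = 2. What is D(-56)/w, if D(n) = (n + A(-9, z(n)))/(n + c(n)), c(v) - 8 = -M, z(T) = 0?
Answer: -9/71344 ≈ -0.00012615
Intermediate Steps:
M = 4 (M = 2 + 2 = 4)
c(v) = 4 (c(v) = 8 - 1*4 = 8 - 4 = 4)
A(V, U) = 11 + V
D(n) = (2 + n)/(4 + n) (D(n) = (n + (11 - 9))/(n + 4) = (n + 2)/(4 + n) = (2 + n)/(4 + n))
D(-56)/w = ((2 - 56)/(4 - 56))/(-8232) = (-54/(-52))*(-1/8232) = -1/52*(-54)*(-1/8232) = (27/26)*(-1/8232) = -9/71344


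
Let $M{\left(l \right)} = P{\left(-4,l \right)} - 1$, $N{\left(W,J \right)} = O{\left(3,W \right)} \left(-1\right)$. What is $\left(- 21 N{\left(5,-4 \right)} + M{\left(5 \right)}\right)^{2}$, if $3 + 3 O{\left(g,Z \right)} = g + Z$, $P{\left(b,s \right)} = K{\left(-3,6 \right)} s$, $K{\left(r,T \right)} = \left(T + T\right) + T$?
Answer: $15376$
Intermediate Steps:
$K{\left(r,T \right)} = 3 T$ ($K{\left(r,T \right)} = 2 T + T = 3 T$)
$P{\left(b,s \right)} = 18 s$ ($P{\left(b,s \right)} = 3 \cdot 6 s = 18 s$)
$O{\left(g,Z \right)} = -1 + \frac{Z}{3} + \frac{g}{3}$ ($O{\left(g,Z \right)} = -1 + \frac{g + Z}{3} = -1 + \frac{Z + g}{3} = -1 + \left(\frac{Z}{3} + \frac{g}{3}\right) = -1 + \frac{Z}{3} + \frac{g}{3}$)
$N{\left(W,J \right)} = - \frac{W}{3}$ ($N{\left(W,J \right)} = \left(-1 + \frac{W}{3} + \frac{1}{3} \cdot 3\right) \left(-1\right) = \left(-1 + \frac{W}{3} + 1\right) \left(-1\right) = \frac{W}{3} \left(-1\right) = - \frac{W}{3}$)
$M{\left(l \right)} = -1 + 18 l$ ($M{\left(l \right)} = 18 l - 1 = -1 + 18 l$)
$\left(- 21 N{\left(5,-4 \right)} + M{\left(5 \right)}\right)^{2} = \left(- 21 \left(\left(- \frac{1}{3}\right) 5\right) + \left(-1 + 18 \cdot 5\right)\right)^{2} = \left(\left(-21\right) \left(- \frac{5}{3}\right) + \left(-1 + 90\right)\right)^{2} = \left(35 + 89\right)^{2} = 124^{2} = 15376$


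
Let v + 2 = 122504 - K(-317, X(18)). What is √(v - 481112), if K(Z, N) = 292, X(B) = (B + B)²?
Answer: 3*I*√39878 ≈ 599.08*I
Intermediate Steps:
X(B) = 4*B² (X(B) = (2*B)² = 4*B²)
v = 122210 (v = -2 + (122504 - 1*292) = -2 + (122504 - 292) = -2 + 122212 = 122210)
√(v - 481112) = √(122210 - 481112) = √(-358902) = 3*I*√39878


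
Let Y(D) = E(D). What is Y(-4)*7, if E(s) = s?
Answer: -28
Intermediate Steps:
Y(D) = D
Y(-4)*7 = -4*7 = -28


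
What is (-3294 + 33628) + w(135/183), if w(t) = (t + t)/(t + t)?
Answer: 30335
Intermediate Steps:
w(t) = 1 (w(t) = (2*t)/((2*t)) = (2*t)*(1/(2*t)) = 1)
(-3294 + 33628) + w(135/183) = (-3294 + 33628) + 1 = 30334 + 1 = 30335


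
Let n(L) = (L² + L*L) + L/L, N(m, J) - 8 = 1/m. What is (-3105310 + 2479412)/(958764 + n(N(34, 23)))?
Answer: -361769044/554240699 ≈ -0.65273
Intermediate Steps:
N(m, J) = 8 + 1/m
n(L) = 1 + 2*L² (n(L) = (L² + L²) + 1 = 2*L² + 1 = 1 + 2*L²)
(-3105310 + 2479412)/(958764 + n(N(34, 23))) = (-3105310 + 2479412)/(958764 + (1 + 2*(8 + 1/34)²)) = -625898/(958764 + (1 + 2*(8 + 1/34)²)) = -625898/(958764 + (1 + 2*(273/34)²)) = -625898/(958764 + (1 + 2*(74529/1156))) = -625898/(958764 + (1 + 74529/578)) = -625898/(958764 + 75107/578) = -625898/554240699/578 = -625898*578/554240699 = -361769044/554240699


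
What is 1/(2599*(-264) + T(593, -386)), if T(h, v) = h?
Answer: -1/685543 ≈ -1.4587e-6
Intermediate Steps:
1/(2599*(-264) + T(593, -386)) = 1/(2599*(-264) + 593) = 1/(-686136 + 593) = 1/(-685543) = -1/685543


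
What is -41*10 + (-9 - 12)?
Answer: -431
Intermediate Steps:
-41*10 + (-9 - 12) = -410 - 21 = -431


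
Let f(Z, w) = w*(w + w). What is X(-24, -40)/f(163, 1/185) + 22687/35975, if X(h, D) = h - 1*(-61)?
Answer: 45556087249/71950 ≈ 6.3316e+5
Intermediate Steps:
f(Z, w) = 2*w**2 (f(Z, w) = w*(2*w) = 2*w**2)
X(h, D) = 61 + h (X(h, D) = h + 61 = 61 + h)
X(-24, -40)/f(163, 1/185) + 22687/35975 = (61 - 24)/((2*(1/185)**2)) + 22687/35975 = 37/((2*(1/185)**2)) + 22687*(1/35975) = 37/((2*(1/34225))) + 22687/35975 = 37/(2/34225) + 22687/35975 = 37*(34225/2) + 22687/35975 = 1266325/2 + 22687/35975 = 45556087249/71950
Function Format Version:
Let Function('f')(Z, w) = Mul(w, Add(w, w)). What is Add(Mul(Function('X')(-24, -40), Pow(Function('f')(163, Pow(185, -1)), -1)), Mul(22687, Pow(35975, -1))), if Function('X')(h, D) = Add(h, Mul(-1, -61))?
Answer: Rational(45556087249, 71950) ≈ 6.3316e+5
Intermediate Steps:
Function('f')(Z, w) = Mul(2, Pow(w, 2)) (Function('f')(Z, w) = Mul(w, Mul(2, w)) = Mul(2, Pow(w, 2)))
Function('X')(h, D) = Add(61, h) (Function('X')(h, D) = Add(h, 61) = Add(61, h))
Add(Mul(Function('X')(-24, -40), Pow(Function('f')(163, Pow(185, -1)), -1)), Mul(22687, Pow(35975, -1))) = Add(Mul(Add(61, -24), Pow(Mul(2, Pow(Pow(185, -1), 2)), -1)), Mul(22687, Pow(35975, -1))) = Add(Mul(37, Pow(Mul(2, Pow(Rational(1, 185), 2)), -1)), Mul(22687, Rational(1, 35975))) = Add(Mul(37, Pow(Mul(2, Rational(1, 34225)), -1)), Rational(22687, 35975)) = Add(Mul(37, Pow(Rational(2, 34225), -1)), Rational(22687, 35975)) = Add(Mul(37, Rational(34225, 2)), Rational(22687, 35975)) = Add(Rational(1266325, 2), Rational(22687, 35975)) = Rational(45556087249, 71950)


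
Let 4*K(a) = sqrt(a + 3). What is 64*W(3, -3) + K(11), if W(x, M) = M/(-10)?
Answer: 96/5 + sqrt(14)/4 ≈ 20.135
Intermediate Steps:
W(x, M) = -M/10 (W(x, M) = M*(-1/10) = -M/10)
K(a) = sqrt(3 + a)/4 (K(a) = sqrt(a + 3)/4 = sqrt(3 + a)/4)
64*W(3, -3) + K(11) = 64*(-1/10*(-3)) + sqrt(3 + 11)/4 = 64*(3/10) + sqrt(14)/4 = 96/5 + sqrt(14)/4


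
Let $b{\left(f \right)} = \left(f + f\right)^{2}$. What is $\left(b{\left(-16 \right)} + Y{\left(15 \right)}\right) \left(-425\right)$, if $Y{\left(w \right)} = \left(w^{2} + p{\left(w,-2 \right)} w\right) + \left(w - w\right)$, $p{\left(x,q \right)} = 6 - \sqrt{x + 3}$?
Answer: $-569075 + 19125 \sqrt{2} \approx -5.4203 \cdot 10^{5}$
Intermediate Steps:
$p{\left(x,q \right)} = 6 - \sqrt{3 + x}$
$b{\left(f \right)} = 4 f^{2}$ ($b{\left(f \right)} = \left(2 f\right)^{2} = 4 f^{2}$)
$Y{\left(w \right)} = w^{2} + w \left(6 - \sqrt{3 + w}\right)$ ($Y{\left(w \right)} = \left(w^{2} + \left(6 - \sqrt{3 + w}\right) w\right) + \left(w - w\right) = \left(w^{2} + w \left(6 - \sqrt{3 + w}\right)\right) + 0 = w^{2} + w \left(6 - \sqrt{3 + w}\right)$)
$\left(b{\left(-16 \right)} + Y{\left(15 \right)}\right) \left(-425\right) = \left(4 \left(-16\right)^{2} + 15 \left(6 + 15 - \sqrt{3 + 15}\right)\right) \left(-425\right) = \left(4 \cdot 256 + 15 \left(6 + 15 - \sqrt{18}\right)\right) \left(-425\right) = \left(1024 + 15 \left(6 + 15 - 3 \sqrt{2}\right)\right) \left(-425\right) = \left(1024 + 15 \left(21 - 3 \sqrt{2}\right)\right) \left(-425\right) = \left(1024 + \left(315 - 45 \sqrt{2}\right)\right) \left(-425\right) = \left(1339 - 45 \sqrt{2}\right) \left(-425\right) = -569075 + 19125 \sqrt{2}$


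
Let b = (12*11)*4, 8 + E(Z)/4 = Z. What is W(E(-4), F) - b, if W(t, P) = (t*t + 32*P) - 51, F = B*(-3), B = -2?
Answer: 1917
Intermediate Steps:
E(Z) = -32 + 4*Z
F = 6 (F = -2*(-3) = 6)
W(t, P) = -51 + t² + 32*P (W(t, P) = (t² + 32*P) - 51 = -51 + t² + 32*P)
b = 528 (b = 132*4 = 528)
W(E(-4), F) - b = (-51 + (-32 + 4*(-4))² + 32*6) - 1*528 = (-51 + (-32 - 16)² + 192) - 528 = (-51 + (-48)² + 192) - 528 = (-51 + 2304 + 192) - 528 = 2445 - 528 = 1917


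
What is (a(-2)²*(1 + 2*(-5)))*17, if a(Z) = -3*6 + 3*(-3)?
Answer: -111537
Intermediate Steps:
a(Z) = -27 (a(Z) = -18 - 9 = -27)
(a(-2)²*(1 + 2*(-5)))*17 = ((-27)²*(1 + 2*(-5)))*17 = (729*(1 - 10))*17 = (729*(-9))*17 = -6561*17 = -111537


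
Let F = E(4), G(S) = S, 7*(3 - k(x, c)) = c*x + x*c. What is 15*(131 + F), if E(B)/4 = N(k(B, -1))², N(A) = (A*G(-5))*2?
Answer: 5142285/49 ≈ 1.0494e+5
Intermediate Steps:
k(x, c) = 3 - 2*c*x/7 (k(x, c) = 3 - (c*x + x*c)/7 = 3 - (c*x + c*x)/7 = 3 - 2*c*x/7)
N(A) = -10*A (N(A) = (A*(-5))*2 = -5*A*2 = -10*A)
E(B) = 4*(-30 - 20*B/7)² (E(B) = 4*(-10*(3 - 2/7*(-1)*B))² = 4*(-10*(3 + 2*B/7))² = 4*(-30 - 20*B/7)²)
F = 336400/49 (F = 400*(21 + 2*4)²/49 = 400*(21 + 8)²/49 = (400/49)*29² = (400/49)*841 = 336400/49 ≈ 6865.3)
15*(131 + F) = 15*(131 + 336400/49) = 15*(342819/49) = 5142285/49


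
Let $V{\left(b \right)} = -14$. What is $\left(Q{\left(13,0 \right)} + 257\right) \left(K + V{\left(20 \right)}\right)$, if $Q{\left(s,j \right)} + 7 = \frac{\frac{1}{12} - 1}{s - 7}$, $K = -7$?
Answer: $- \frac{125923}{24} \approx -5246.8$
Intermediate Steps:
$Q{\left(s,j \right)} = -7 - \frac{11}{12 \left(-7 + s\right)}$ ($Q{\left(s,j \right)} = -7 + \frac{\frac{1}{12} - 1}{s - 7} = -7 + \frac{\frac{1}{12} - 1}{-7 + s} = -7 - \frac{11}{12 \left(-7 + s\right)}$)
$\left(Q{\left(13,0 \right)} + 257\right) \left(K + V{\left(20 \right)}\right) = \left(\frac{577 - 1092}{12 \left(-7 + 13\right)} + 257\right) \left(-7 - 14\right) = \left(\frac{577 - 1092}{12 \cdot 6} + 257\right) \left(-21\right) = \left(\frac{1}{12} \cdot \frac{1}{6} \left(-515\right) + 257\right) \left(-21\right) = \left(- \frac{515}{72} + 257\right) \left(-21\right) = \frac{17989}{72} \left(-21\right) = - \frac{125923}{24}$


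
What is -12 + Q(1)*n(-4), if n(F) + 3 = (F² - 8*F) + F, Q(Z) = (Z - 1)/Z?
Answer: -12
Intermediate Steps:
Q(Z) = (-1 + Z)/Z
n(F) = -3 + F² - 7*F (n(F) = -3 + ((F² - 8*F) + F) = -3 + (F² - 7*F) = -3 + F² - 7*F)
-12 + Q(1)*n(-4) = -12 + ((-1 + 1)/1)*(-3 + (-4)² - 7*(-4)) = -12 + (1*0)*(-3 + 16 + 28) = -12 + 0*41 = -12 + 0 = -12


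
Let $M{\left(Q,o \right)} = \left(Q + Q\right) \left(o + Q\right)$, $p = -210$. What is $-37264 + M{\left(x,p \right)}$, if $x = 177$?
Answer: $-48946$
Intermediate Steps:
$M{\left(Q,o \right)} = 2 Q \left(Q + o\right)$
$-37264 + M{\left(x,p \right)} = -37264 + 2 \cdot 177 \left(177 - 210\right) = -37264 + 2 \cdot 177 \left(-33\right) = -37264 - 11682 = -48946$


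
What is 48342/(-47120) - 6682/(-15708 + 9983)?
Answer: 3809789/26976200 ≈ 0.14123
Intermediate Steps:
48342/(-47120) - 6682/(-15708 + 9983) = 48342*(-1/47120) - 6682/(-5725) = -24171/23560 - 6682*(-1/5725) = -24171/23560 + 6682/5725 = 3809789/26976200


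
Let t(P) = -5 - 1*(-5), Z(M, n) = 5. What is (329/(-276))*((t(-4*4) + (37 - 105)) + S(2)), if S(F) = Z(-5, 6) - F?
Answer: 21385/276 ≈ 77.482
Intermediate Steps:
t(P) = 0 (t(P) = -5 + 5 = 0)
S(F) = 5 - F
(329/(-276))*((t(-4*4) + (37 - 105)) + S(2)) = (329/(-276))*((0 + (37 - 105)) + (5 - 1*2)) = (329*(-1/276))*((0 - 68) + (5 - 2)) = -329*(-68 + 3)/276 = -329/276*(-65) = 21385/276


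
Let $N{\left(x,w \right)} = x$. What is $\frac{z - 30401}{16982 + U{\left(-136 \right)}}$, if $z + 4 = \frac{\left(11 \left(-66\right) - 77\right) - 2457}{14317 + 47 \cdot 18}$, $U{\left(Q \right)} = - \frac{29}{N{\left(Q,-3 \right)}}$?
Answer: $- \frac{62700661400}{35020176703} \approx -1.7904$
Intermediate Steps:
$U{\left(Q \right)} = - \frac{29}{Q}$
$z = - \frac{63912}{15163}$ ($z = -4 + \frac{\left(11 \left(-66\right) - 77\right) - 2457}{14317 + 47 \cdot 18} = -4 + \frac{\left(-726 - 77\right) - 2457}{14317 + 846} = -4 + \frac{-803 - 2457}{15163} = -4 - \frac{3260}{15163} = - \frac{63912}{15163} \approx -4.215$)
$\frac{z - 30401}{16982 + U{\left(-136 \right)}} = \frac{- \frac{63912}{15163} - 30401}{16982 - \frac{29}{-136}} = - \frac{461034275}{15163 \left(16982 - - \frac{29}{136}\right)} = - \frac{461034275}{15163 \left(16982 + \frac{29}{136}\right)} = - \frac{461034275}{15163 \cdot \frac{2309581}{136}} = \left(- \frac{461034275}{15163}\right) \frac{136}{2309581} = - \frac{62700661400}{35020176703}$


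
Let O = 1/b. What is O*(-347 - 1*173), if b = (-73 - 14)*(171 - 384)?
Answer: -520/18531 ≈ -0.028061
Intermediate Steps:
b = 18531 (b = -87*(-213) = 18531)
O = 1/18531 ≈ 5.3964e-5
O*(-347 - 1*173) = (-347 - 1*173)/18531 = (-347 - 173)/18531 = (1/18531)*(-520) = -520/18531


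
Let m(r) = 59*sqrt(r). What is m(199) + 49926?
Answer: 49926 + 59*sqrt(199) ≈ 50758.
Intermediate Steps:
m(199) + 49926 = 59*sqrt(199) + 49926 = 49926 + 59*sqrt(199)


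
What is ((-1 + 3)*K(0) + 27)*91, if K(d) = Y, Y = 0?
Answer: 2457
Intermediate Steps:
K(d) = 0
((-1 + 3)*K(0) + 27)*91 = ((-1 + 3)*0 + 27)*91 = (2*0 + 27)*91 = (0 + 27)*91 = 27*91 = 2457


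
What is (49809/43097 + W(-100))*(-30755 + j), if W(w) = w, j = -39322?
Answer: 4204512417/607 ≈ 6.9267e+6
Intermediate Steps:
(49809/43097 + W(-100))*(-30755 + j) = (49809/43097 - 100)*(-30755 - 39322) = (49809*(1/43097) - 100)*(-70077) = (49809/43097 - 100)*(-70077) = -4259891/43097*(-70077) = 4204512417/607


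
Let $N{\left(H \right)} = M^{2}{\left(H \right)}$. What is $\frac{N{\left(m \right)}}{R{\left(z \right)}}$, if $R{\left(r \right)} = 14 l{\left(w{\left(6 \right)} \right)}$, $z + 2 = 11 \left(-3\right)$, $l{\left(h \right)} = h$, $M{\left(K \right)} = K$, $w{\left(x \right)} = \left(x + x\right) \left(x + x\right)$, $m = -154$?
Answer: $\frac{847}{72} \approx 11.764$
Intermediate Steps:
$w{\left(x \right)} = 4 x^{2}$ ($w{\left(x \right)} = 2 x 2 x = 4 x^{2}$)
$N{\left(H \right)} = H^{2}$
$z = -35$ ($z = -2 + 11 \left(-3\right) = -2 - 33 = -35$)
$R{\left(r \right)} = 2016$ ($R{\left(r \right)} = 14 \cdot 4 \cdot 6^{2} = 14 \cdot 4 \cdot 36 = 14 \cdot 144 = 2016$)
$\frac{N{\left(m \right)}}{R{\left(z \right)}} = \frac{\left(-154\right)^{2}}{2016} = 23716 \cdot \frac{1}{2016} = \frac{847}{72}$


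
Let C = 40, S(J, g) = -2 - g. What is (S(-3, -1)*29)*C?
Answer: -1160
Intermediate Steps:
(S(-3, -1)*29)*C = ((-2 - 1*(-1))*29)*40 = ((-2 + 1)*29)*40 = -1*29*40 = -29*40 = -1160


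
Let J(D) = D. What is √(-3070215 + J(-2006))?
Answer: I*√3072221 ≈ 1752.8*I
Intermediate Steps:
√(-3070215 + J(-2006)) = √(-3070215 - 2006) = √(-3072221) = I*√3072221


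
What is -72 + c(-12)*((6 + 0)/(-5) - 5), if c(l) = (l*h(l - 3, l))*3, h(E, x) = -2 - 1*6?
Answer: -9288/5 ≈ -1857.6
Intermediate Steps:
h(E, x) = -8 (h(E, x) = -2 - 6 = -8)
c(l) = -24*l (c(l) = (l*(-8))*3 = -8*l*3 = -24*l)
-72 + c(-12)*((6 + 0)/(-5) - 5) = -72 + (-24*(-12))*((6 + 0)/(-5) - 5) = -72 + 288*(-1/5*6 - 5) = -72 + 288*(-6/5 - 5) = -72 + 288*(-31/5) = -72 - 8928/5 = -9288/5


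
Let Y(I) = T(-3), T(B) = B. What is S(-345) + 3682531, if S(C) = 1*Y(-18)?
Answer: 3682528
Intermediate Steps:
Y(I) = -3
S(C) = -3 (S(C) = 1*(-3) = -3)
S(-345) + 3682531 = -3 + 3682531 = 3682528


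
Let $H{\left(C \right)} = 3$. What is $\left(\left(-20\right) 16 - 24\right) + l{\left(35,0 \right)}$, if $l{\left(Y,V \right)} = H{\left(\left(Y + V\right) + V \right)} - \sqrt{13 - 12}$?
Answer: $-342$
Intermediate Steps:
$l{\left(Y,V \right)} = 2$ ($l{\left(Y,V \right)} = 3 - \sqrt{13 - 12} = 3 - \sqrt{1} = 3 - 1 = 2$)
$\left(\left(-20\right) 16 - 24\right) + l{\left(35,0 \right)} = \left(\left(-20\right) 16 - 24\right) + 2 = \left(-320 - 24\right) + 2 = -344 + 2 = -342$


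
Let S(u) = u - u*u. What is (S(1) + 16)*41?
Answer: 656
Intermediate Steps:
S(u) = u - u**2
(S(1) + 16)*41 = (1*(1 - 1*1) + 16)*41 = (1*(1 - 1) + 16)*41 = (1*0 + 16)*41 = (0 + 16)*41 = 16*41 = 656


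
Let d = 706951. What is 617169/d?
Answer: 88167/100993 ≈ 0.87300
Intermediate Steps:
617169/d = 617169/706951 = 617169*(1/706951) = 88167/100993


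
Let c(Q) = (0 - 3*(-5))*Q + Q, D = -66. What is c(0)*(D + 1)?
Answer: 0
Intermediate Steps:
c(Q) = 16*Q (c(Q) = (0 + 15)*Q + Q = 15*Q + Q = 16*Q)
c(0)*(D + 1) = (16*0)*(-66 + 1) = 0*(-65) = 0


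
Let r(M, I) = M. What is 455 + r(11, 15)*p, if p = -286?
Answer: -2691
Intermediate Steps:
455 + r(11, 15)*p = 455 + 11*(-286) = 455 - 3146 = -2691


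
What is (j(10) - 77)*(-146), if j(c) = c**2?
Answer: -3358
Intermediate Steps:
(j(10) - 77)*(-146) = (10**2 - 77)*(-146) = (100 - 77)*(-146) = 23*(-146) = -3358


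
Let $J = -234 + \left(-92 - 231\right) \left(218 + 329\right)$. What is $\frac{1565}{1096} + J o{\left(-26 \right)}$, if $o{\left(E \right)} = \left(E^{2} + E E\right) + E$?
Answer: $- \frac{257109860275}{1096} \approx -2.3459 \cdot 10^{8}$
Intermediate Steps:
$J = -176915$ ($J = -234 - 176681 = -176915$)
$o{\left(E \right)} = E + 2 E^{2}$ ($o{\left(E \right)} = \left(E^{2} + E^{2}\right) + E = 2 E^{2} + E = E + 2 E^{2}$)
$\frac{1565}{1096} + J o{\left(-26 \right)} = \frac{1565}{1096} - 176915 \left(- 26 \left(1 + 2 \left(-26\right)\right)\right) = 1565 \cdot \frac{1}{1096} - 176915 \left(- 26 \left(1 - 52\right)\right) = \frac{1565}{1096} - 176915 \left(\left(-26\right) \left(-51\right)\right) = \frac{1565}{1096} - 234589290 = - \frac{257109860275}{1096}$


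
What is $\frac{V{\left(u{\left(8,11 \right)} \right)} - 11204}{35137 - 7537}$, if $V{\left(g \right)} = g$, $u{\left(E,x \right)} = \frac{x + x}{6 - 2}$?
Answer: $- \frac{22397}{55200} \approx -0.40574$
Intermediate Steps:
$u{\left(E,x \right)} = \frac{x}{2}$ ($u{\left(E,x \right)} = \frac{2 x}{4} = 2 x \frac{1}{4} = \frac{x}{2}$)
$\frac{V{\left(u{\left(8,11 \right)} \right)} - 11204}{35137 - 7537} = \frac{\frac{1}{2} \cdot 11 - 11204}{35137 - 7537} = \frac{\frac{11}{2} - 11204}{27600} = \left(- \frac{22397}{2}\right) \frac{1}{27600} = - \frac{22397}{55200}$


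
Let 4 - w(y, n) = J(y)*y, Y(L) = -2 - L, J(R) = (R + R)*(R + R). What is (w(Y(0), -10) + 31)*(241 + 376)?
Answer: 41339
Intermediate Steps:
J(R) = 4*R**2 (J(R) = (2*R)*(2*R) = 4*R**2)
w(y, n) = 4 - 4*y**3 (w(y, n) = 4 - 4*y**2*y = 4 - 4*y**3)
(w(Y(0), -10) + 31)*(241 + 376) = ((4 - 4*(-2 - 1*0)**3) + 31)*(241 + 376) = ((4 - 4*(-2 + 0)**3) + 31)*617 = ((4 - 4*(-2)**3) + 31)*617 = ((4 - 4*(-8)) + 31)*617 = ((4 + 32) + 31)*617 = (36 + 31)*617 = 67*617 = 41339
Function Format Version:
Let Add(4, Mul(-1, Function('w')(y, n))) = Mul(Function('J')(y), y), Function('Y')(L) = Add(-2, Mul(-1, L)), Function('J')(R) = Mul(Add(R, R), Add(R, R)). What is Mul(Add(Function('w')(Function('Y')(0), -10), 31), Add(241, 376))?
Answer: 41339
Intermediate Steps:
Function('J')(R) = Mul(4, Pow(R, 2)) (Function('J')(R) = Mul(Mul(2, R), Mul(2, R)) = Mul(4, Pow(R, 2)))
Function('w')(y, n) = Add(4, Mul(-4, Pow(y, 3))) (Function('w')(y, n) = Add(4, Mul(-1, Mul(Mul(4, Pow(y, 2)), y))) = Add(4, Mul(-1, Mul(4, Pow(y, 3)))) = Add(4, Mul(-4, Pow(y, 3))))
Mul(Add(Function('w')(Function('Y')(0), -10), 31), Add(241, 376)) = Mul(Add(Add(4, Mul(-4, Pow(Add(-2, Mul(-1, 0)), 3))), 31), Add(241, 376)) = Mul(Add(Add(4, Mul(-4, Pow(Add(-2, 0), 3))), 31), 617) = Mul(Add(Add(4, Mul(-4, Pow(-2, 3))), 31), 617) = Mul(Add(Add(4, Mul(-4, -8)), 31), 617) = Mul(Add(Add(4, 32), 31), 617) = Mul(Add(36, 31), 617) = Mul(67, 617) = 41339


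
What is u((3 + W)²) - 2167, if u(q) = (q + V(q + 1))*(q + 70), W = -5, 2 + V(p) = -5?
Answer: -2389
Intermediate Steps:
V(p) = -7 (V(p) = -2 - 5 = -7)
u(q) = (-7 + q)*(70 + q) (u(q) = (q - 7)*(q + 70) = (-7 + q)*(70 + q))
u((3 + W)²) - 2167 = (-490 + ((3 - 5)²)² + 63*(3 - 5)²) - 2167 = (-490 + ((-2)²)² + 63*(-2)²) - 2167 = (-490 + 4² + 63*4) - 2167 = (-490 + 16 + 252) - 2167 = -222 - 2167 = -2389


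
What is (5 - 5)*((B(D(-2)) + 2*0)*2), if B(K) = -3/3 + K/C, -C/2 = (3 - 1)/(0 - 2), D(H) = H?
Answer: 0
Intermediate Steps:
C = 2 (C = -2*(3 - 1)/(0 - 2) = -4/(-2) = -4*(-1)/2 = -2*(-1) = 2)
B(K) = -1 + K/2 (B(K) = -3/3 + K/2 = -3*⅓ + K*(½) = -1 + K/2)
(5 - 5)*((B(D(-2)) + 2*0)*2) = (5 - 5)*(((-1 + (½)*(-2)) + 2*0)*2) = 0*(((-1 - 1) + 0)*2) = 0*((-2 + 0)*2) = 0*(-2*2) = 0*(-4) = 0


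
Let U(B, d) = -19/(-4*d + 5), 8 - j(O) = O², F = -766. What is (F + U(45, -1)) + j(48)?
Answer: -27577/9 ≈ -3064.1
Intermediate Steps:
j(O) = 8 - O²
U(B, d) = -19/(5 - 4*d)
(F + U(45, -1)) + j(48) = (-766 + 19/(-5 + 4*(-1))) + (8 - 1*48²) = (-766 + 19/(-5 - 4)) + (8 - 1*2304) = (-766 + 19/(-9)) + (8 - 2304) = (-766 + 19*(-⅑)) - 2296 = (-766 - 19/9) - 2296 = -6913/9 - 2296 = -27577/9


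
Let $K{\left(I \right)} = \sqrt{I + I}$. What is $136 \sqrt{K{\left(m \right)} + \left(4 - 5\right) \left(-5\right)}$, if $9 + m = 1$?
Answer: $136 \sqrt{5 + 4 i} \approx 324.74 + 113.91 i$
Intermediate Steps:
$m = -8$ ($m = -9 + 1 = -8$)
$K{\left(I \right)} = \sqrt{2} \sqrt{I}$ ($K{\left(I \right)} = \sqrt{2 I} = \sqrt{2} \sqrt{I}$)
$136 \sqrt{K{\left(m \right)} + \left(4 - 5\right) \left(-5\right)} = 136 \sqrt{\sqrt{2} \sqrt{-8} + \left(4 - 5\right) \left(-5\right)} = 136 \sqrt{\sqrt{2} \cdot 2 i \sqrt{2} - -5} = 136 \sqrt{4 i + 5} = 136 \sqrt{5 + 4 i}$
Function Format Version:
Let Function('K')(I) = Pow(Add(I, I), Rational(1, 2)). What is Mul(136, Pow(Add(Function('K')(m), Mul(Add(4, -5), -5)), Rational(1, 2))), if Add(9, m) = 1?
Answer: Mul(136, Pow(Add(5, Mul(4, I)), Rational(1, 2))) ≈ Add(324.74, Mul(113.91, I))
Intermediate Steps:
m = -8 (m = Add(-9, 1) = -8)
Function('K')(I) = Mul(Pow(2, Rational(1, 2)), Pow(I, Rational(1, 2))) (Function('K')(I) = Pow(Mul(2, I), Rational(1, 2)) = Mul(Pow(2, Rational(1, 2)), Pow(I, Rational(1, 2))))
Mul(136, Pow(Add(Function('K')(m), Mul(Add(4, -5), -5)), Rational(1, 2))) = Mul(136, Pow(Add(Mul(Pow(2, Rational(1, 2)), Pow(-8, Rational(1, 2))), Mul(Add(4, -5), -5)), Rational(1, 2))) = Mul(136, Pow(Add(Mul(Pow(2, Rational(1, 2)), Mul(2, I, Pow(2, Rational(1, 2)))), Mul(-1, -5)), Rational(1, 2))) = Mul(136, Pow(Add(Mul(4, I), 5), Rational(1, 2))) = Mul(136, Pow(Add(5, Mul(4, I)), Rational(1, 2)))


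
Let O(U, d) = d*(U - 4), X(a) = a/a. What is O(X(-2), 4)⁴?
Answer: 20736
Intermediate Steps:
X(a) = 1
O(U, d) = d*(-4 + U)
O(X(-2), 4)⁴ = (4*(-4 + 1))⁴ = (4*(-3))⁴ = (-12)⁴ = 20736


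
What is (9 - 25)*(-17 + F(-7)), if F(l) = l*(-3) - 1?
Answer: -48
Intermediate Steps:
F(l) = -1 - 3*l (F(l) = -3*l - 1 = -1 - 3*l)
(9 - 25)*(-17 + F(-7)) = (9 - 25)*(-17 + (-1 - 3*(-7))) = -16*(-17 + (-1 + 21)) = -16*(-17 + 20) = -16*3 = -48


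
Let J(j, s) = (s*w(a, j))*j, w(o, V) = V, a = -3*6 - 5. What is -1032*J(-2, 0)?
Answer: 0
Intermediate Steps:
a = -23 (a = -18 - 5 = -23)
J(j, s) = s*j**2 (J(j, s) = (s*j)*j = (j*s)*j = s*j**2)
-1032*J(-2, 0) = -0*(-2)**2 = -0*4 = -1032*0 = 0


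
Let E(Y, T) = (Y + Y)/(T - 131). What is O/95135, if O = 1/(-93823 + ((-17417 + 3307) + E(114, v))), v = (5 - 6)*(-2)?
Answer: -43/441540086325 ≈ -9.7386e-11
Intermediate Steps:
v = 2 (v = -1*(-2) = 2)
E(Y, T) = 2*Y/(-131 + T) (E(Y, T) = (2*Y)/(-131 + T) = 2*Y/(-131 + T))
O = -43/4641195 (O = 1/(-93823 + ((-17417 + 3307) + 2*114/(-131 + 2))) = 1/(-93823 + (-14110 + 2*114/(-129))) = 1/(-93823 + (-14110 + 2*114*(-1/129))) = 1/(-93823 + (-14110 - 76/43)) = 1/(-93823 - 606806/43) = 1/(-4641195/43) = -43/4641195 ≈ -9.2649e-6)
O/95135 = -43/4641195/95135 = -43/4641195*1/95135 = -43/441540086325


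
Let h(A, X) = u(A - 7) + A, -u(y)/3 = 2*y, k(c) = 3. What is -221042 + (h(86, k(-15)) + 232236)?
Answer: 10806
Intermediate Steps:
u(y) = -6*y
h(A, X) = 42 - 5*A (h(A, X) = -6*(A - 7) + A = -6*(-7 + A) + A = (42 - 6*A) + A = 42 - 5*A)
-221042 + (h(86, k(-15)) + 232236) = -221042 + ((42 - 5*86) + 232236) = -221042 + ((42 - 430) + 232236) = -221042 + (-388 + 232236) = -221042 + 231848 = 10806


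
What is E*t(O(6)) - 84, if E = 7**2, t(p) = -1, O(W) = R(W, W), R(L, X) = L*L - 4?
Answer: -133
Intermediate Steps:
R(L, X) = -4 + L**2 (R(L, X) = L**2 - 4 = -4 + L**2)
O(W) = -4 + W**2
E = 49
E*t(O(6)) - 84 = 49*(-1) - 84 = -49 - 84 = -133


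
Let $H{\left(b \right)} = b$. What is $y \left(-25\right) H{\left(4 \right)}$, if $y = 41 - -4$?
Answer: $-4500$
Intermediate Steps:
$y = 45$ ($y = 41 + 4 = 45$)
$y \left(-25\right) H{\left(4 \right)} = 45 \left(-25\right) 4 = \left(-1125\right) 4 = -4500$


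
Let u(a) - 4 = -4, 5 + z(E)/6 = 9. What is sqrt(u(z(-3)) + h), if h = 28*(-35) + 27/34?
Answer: 13*I*sqrt(6698)/34 ≈ 31.292*I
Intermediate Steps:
h = -33293/34 (h = -980 + 27*(1/34) = -980 + 27/34 = -33293/34 ≈ -979.21)
z(E) = 24 (z(E) = -30 + 6*9 = -30 + 54 = 24)
u(a) = 0 (u(a) = 4 - 4 = 0)
sqrt(u(z(-3)) + h) = sqrt(0 - 33293/34) = sqrt(-33293/34) = 13*I*sqrt(6698)/34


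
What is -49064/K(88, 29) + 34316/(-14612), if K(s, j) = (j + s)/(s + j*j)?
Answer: -12808185347/32877 ≈ -3.8958e+5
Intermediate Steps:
K(s, j) = (j + s)/(s + j²)
-49064/K(88, 29) + 34316/(-14612) = -49064*(88 + 29²)/(29 + 88) + 34316/(-14612) = -49064/(117/(88 + 841)) + 34316*(-1/14612) = -49064/(117/929) - 8579/3653 = -49064/((1/929)*117) - 8579/3653 = -49064/117/929 - 8579/3653 = -49064*929/117 - 8579/3653 = -45580456/117 - 8579/3653 = -12808185347/32877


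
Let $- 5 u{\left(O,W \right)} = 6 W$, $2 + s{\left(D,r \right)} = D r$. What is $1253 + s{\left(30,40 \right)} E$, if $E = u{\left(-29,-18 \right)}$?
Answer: $\frac{135649}{5} \approx 27130.0$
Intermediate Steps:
$s{\left(D,r \right)} = -2 + D r$
$u{\left(O,W \right)} = - \frac{6 W}{5}$
$E = \frac{108}{5}$ ($E = \left(- \frac{6}{5}\right) \left(-18\right) = \frac{108}{5} \approx 21.6$)
$1253 + s{\left(30,40 \right)} E = 1253 + \left(-2 + 30 \cdot 40\right) \frac{108}{5} = 1253 + \left(-2 + 1200\right) \frac{108}{5} = 1253 + 1198 \cdot \frac{108}{5} = 1253 + \frac{129384}{5} = \frac{135649}{5}$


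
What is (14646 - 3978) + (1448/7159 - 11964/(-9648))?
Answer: 61411560163/5755836 ≈ 10669.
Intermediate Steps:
(14646 - 3978) + (1448/7159 - 11964/(-9648)) = 10668 + (1448*(1/7159) - 11964*(-1/9648)) = 10668 + (1448/7159 + 997/804) = 10668 + 8301715/5755836 = 61411560163/5755836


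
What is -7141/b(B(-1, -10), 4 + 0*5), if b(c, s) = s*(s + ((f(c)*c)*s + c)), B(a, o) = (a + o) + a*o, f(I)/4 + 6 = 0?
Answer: -7141/396 ≈ -18.033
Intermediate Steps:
f(I) = -24 (f(I) = -24 + 4*0 = -24 + 0 = -24)
B(a, o) = a + o + a*o
b(c, s) = s*(c + s - 24*c*s) (b(c, s) = s*(s + ((-24*c)*s + c)) = s*(s + (-24*c*s + c)) = s*(s + (c - 24*c*s)) = s*(c + s - 24*c*s))
-7141/b(B(-1, -10), 4 + 0*5) = -7141*1/((4 + 0*5)*((-1 - 10 - 1*(-10)) + (4 + 0*5) - 24*(-1 - 10 - 1*(-10))*(4 + 0*5))) = -7141*1/((4 + 0)*((-1 - 10 + 10) + (4 + 0) - 24*(-1 - 10 + 10)*(4 + 0))) = -7141*1/(4*(-1 + 4 - 24*(-1)*4)) = -7141*1/(4*(-1 + 4 + 96)) = -7141/(4*99) = -7141/396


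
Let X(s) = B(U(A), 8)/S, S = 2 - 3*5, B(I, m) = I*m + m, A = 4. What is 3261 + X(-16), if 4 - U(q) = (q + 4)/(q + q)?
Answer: 42361/13 ≈ 3258.5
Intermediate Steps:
U(q) = 4 - (4 + q)/(2*q) (U(q) = 4 - (q + 4)/(q + q) = 4 - (4 + q)/(2*q))
B(I, m) = m + I*m
S = -13 (S = 2 - 15 = -13)
X(s) = -32/13 (X(s) = (8*(1 + (7/2 - 2/4)))/(-13) = (8*(1 + (7/2 - 2*¼)))*(-1/13) = (8*(1 + (7/2 - ½)))*(-1/13) = (8*(1 + 3))*(-1/13) = (8*4)*(-1/13) = 32*(-1/13) = -32/13)
3261 + X(-16) = 3261 - 32/13 = 42361/13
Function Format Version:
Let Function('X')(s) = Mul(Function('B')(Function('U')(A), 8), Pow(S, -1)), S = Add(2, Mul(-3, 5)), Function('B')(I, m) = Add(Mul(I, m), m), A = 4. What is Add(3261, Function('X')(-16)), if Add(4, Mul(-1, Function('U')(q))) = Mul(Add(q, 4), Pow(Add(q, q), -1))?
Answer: Rational(42361, 13) ≈ 3258.5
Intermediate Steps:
Function('U')(q) = Add(4, Mul(Rational(-1, 2), Pow(q, -1), Add(4, q))) (Function('U')(q) = Add(4, Mul(-1, Mul(Add(q, 4), Pow(Add(q, q), -1)))) = Add(4, Mul(-1, Mul(Add(4, q), Pow(Mul(2, q), -1)))) = Add(4, Mul(-1, Mul(Add(4, q), Mul(Rational(1, 2), Pow(q, -1))))) = Add(4, Mul(-1, Mul(Rational(1, 2), Pow(q, -1), Add(4, q)))) = Add(4, Mul(Rational(-1, 2), Pow(q, -1), Add(4, q))))
Function('B')(I, m) = Add(m, Mul(I, m))
S = -13 (S = Add(2, -15) = -13)
Function('X')(s) = Rational(-32, 13) (Function('X')(s) = Mul(Mul(8, Add(1, Add(Rational(7, 2), Mul(-2, Pow(4, -1))))), Pow(-13, -1)) = Mul(Mul(8, Add(1, Add(Rational(7, 2), Mul(-2, Rational(1, 4))))), Rational(-1, 13)) = Mul(Mul(8, Add(1, Add(Rational(7, 2), Rational(-1, 2)))), Rational(-1, 13)) = Mul(Mul(8, Add(1, 3)), Rational(-1, 13)) = Mul(Mul(8, 4), Rational(-1, 13)) = Mul(32, Rational(-1, 13)) = Rational(-32, 13))
Add(3261, Function('X')(-16)) = Add(3261, Rational(-32, 13)) = Rational(42361, 13)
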